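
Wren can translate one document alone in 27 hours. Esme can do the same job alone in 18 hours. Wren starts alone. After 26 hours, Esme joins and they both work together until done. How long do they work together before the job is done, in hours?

In the first 26 hours Wren alone does 26/27 of the job, leaving 1/27.
Once everyone is working, combined rate: 1/27 + 1/18 = (2 + 3)/54 = 5/54 per hour.
Remaining 1/27 at 5/54 per hour takes 2/5 hours.

2/5 hours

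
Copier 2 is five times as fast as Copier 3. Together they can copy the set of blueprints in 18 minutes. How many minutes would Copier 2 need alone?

108/5 minutes

Let Copier 3's rate be r; then Copier 2's rate is 5r, so together (5 + 1)r = 6r = 1/18.
Thus r = 1/108 per minute.
Copier 3 alone: 108 minutes; Copier 2 alone: 108/5 minutes.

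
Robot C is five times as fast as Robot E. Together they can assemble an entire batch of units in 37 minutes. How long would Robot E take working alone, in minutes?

222 minutes

Let Robot E's rate be r; then Robot C's rate is 5r, so together (5 + 1)r = 6r = 1/37.
Thus r = 1/222 per minute.
Robot E alone: 222 minutes; Robot C alone: 222/5 minutes.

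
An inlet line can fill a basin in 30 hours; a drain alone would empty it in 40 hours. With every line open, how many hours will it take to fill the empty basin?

Net rate = 1/30 − 1/40 = (4 − 3)/120 = 1/120 per hour.
Filling time = 1 ÷ (1/120) = 120 hours.

120 hours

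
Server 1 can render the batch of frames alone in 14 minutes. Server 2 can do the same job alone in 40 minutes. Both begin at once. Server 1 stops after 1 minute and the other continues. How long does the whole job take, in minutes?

In the first 1 minute the combined rate is 27/280, so 27/280 of the job is done, leaving 253/280.
After Server 1 leaves the rate is 1/40 per minute; the remaining 253/280 takes 253/7 minutes.
Total = 1 + 253/7 = 260/7 minutes.

260/7 minutes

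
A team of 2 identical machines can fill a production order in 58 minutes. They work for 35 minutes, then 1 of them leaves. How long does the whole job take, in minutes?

81 minutes

One machine does 1/116 of the job per minute.
After 35 minutes with 2 machines, 35/58 is done (23/58 left).
With 1 machine the rate is 1/116, so the rest takes 23/58 ÷ 1/116 = 46 minutes.
Total = 35 + 46 = 81 minutes.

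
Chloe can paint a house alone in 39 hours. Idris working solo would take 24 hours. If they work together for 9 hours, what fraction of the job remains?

Combined rate: 1/39 + 1/24 = (8 + 13)/312 = 21/312 = 7/104 per hour.
In 9 hours they complete 9·7/104 = 63/104 of the job.
So 41/104 remains.

41/104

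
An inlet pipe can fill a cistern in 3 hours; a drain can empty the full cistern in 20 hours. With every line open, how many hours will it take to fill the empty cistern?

60/17 hours

Net rate = 1/3 − 1/20 = (20 − 3)/60 = 17/60 per hour.
Filling time = 1 ÷ (17/60) = 60/17 hours.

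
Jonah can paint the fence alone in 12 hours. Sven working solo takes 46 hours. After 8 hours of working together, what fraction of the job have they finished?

Combined rate: 1/12 + 1/46 = (23 + 6)/276 = 29/276 per hour.
In 8 hours they complete 8·29/276 = 58/69 of the job.

58/69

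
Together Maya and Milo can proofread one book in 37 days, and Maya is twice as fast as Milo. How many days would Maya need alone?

Let Milo's rate be r; then Maya's rate is 2r, so together (2 + 1)r = 3r = 1/37.
Thus r = 1/111 per day.
Milo alone: 111 days; Maya alone: 111/2 days.

111/2 days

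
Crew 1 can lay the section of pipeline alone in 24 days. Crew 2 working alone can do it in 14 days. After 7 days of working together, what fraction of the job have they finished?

19/24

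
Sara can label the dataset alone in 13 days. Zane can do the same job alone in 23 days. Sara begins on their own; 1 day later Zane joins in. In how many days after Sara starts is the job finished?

26/3 days

In the first 1 day Sara alone does 1/13 of the job, leaving 12/13.
Once everyone is working, combined rate: 1/13 + 1/23 = (23 + 13)/299 = 36/299 per day.
Remaining 12/13 at 36/299 per day takes 23/3 days.
Total from the start = 1 + 23/3 = 26/3 days.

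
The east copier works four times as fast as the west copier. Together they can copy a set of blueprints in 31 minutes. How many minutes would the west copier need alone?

Let the west copier's rate be r; then the east copier's rate is 4r, so together (4 + 1)r = 5r = 1/31.
Thus r = 1/155 per minute.
The west copier alone: 155 minutes; the east copier alone: 155/4 minutes.

155 minutes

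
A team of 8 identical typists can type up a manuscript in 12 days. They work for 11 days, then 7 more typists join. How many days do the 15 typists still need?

One typist does 1/96 of the job per day.
After 11 days with 8 typists, 11/12 is done (1/12 left).
With 15 typists the rate is 15/96 = 5/32, so the rest takes 1/12 ÷ 5/32 = 8/15 days.

8/15 days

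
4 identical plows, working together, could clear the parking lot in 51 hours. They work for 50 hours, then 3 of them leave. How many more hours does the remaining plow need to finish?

4 hours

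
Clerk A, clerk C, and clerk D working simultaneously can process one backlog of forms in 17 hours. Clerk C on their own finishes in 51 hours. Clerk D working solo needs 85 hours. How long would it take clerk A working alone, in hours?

Combined rate is 1/17 per hour.
Known contribution: 1/51 + 1/85 = (5 + 3)/255 = 8/255 per hour.
So clerk A's rate is 1/17 − 8/255 = 7/255, meaning 255/7 hours alone.

255/7 hours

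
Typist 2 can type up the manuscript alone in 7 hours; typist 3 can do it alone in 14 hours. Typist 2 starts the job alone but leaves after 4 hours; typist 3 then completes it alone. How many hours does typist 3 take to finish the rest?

6 hours

In 4 hours typist 2 does 4/7 of the job, leaving 3/7.
Typist 3 works at 1/14 per hour, so finishing takes 3/7 ÷ 1/14 = 6 hours.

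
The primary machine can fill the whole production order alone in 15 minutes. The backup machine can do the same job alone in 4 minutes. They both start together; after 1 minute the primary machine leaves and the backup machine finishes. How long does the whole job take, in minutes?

In the first 1 minute the combined rate is 19/60, so 19/60 of the job is done, leaving 41/60.
After the primary machine leaves the rate is 1/4 per minute; the remaining 41/60 takes 41/15 minutes.
Total = 1 + 41/15 = 56/15 minutes.

56/15 minutes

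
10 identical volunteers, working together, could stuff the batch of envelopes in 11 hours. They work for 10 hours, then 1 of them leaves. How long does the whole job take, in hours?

One volunteer does 1/110 of the job per hour.
After 10 hours with 10 volunteers, 10/11 is done (1/11 left).
With 9 volunteers the rate is 9/110, so the rest takes 1/11 ÷ 9/110 = 10/9 hours.
Total = 10 + 10/9 = 100/9 hours.

100/9 hours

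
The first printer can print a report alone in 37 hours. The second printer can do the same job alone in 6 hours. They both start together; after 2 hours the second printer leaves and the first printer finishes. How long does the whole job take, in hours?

74/3 hours

In the first 2 hours the combined rate is 43/222, so 43/111 of the job is done, leaving 68/111.
After the second printer leaves the rate is 1/37 per hour; the remaining 68/111 takes 68/3 hours.
Total = 2 + 68/3 = 74/3 hours.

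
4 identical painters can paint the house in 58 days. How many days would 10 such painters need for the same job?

116/5 days

Total work is 4·58 = 232 painter-days.
With 10 painters: 232/10 = 116/5 days.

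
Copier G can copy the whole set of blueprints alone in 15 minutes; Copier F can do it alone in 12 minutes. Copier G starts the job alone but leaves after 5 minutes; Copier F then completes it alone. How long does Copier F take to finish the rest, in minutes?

8 minutes

In 5 minutes Copier G does 5/15 = 1/3 of the job, leaving 2/3.
Copier F works at 1/12 per minute, so finishing takes 2/3 ÷ 1/12 = 8 minutes.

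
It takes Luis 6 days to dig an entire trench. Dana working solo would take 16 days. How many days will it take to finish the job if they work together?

Combined rate: 1/6 + 1/16 = (8 + 3)/48 = 11/48 per day.
Time = 1 ÷ (11/48) = 48/11 days.

48/11 days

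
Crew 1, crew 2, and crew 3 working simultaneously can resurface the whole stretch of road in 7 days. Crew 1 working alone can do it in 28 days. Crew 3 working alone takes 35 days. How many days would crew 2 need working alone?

Combined rate is 1/7 per day.
Known contribution: 1/28 + 1/35 = (5 + 4)/140 = 9/140 per day.
So crew 2's rate is 1/7 − 9/140 = 11/140, meaning 140/11 days alone.

140/11 days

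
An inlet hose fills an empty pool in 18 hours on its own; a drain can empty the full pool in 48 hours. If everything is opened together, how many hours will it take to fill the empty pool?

Net rate = 1/18 − 1/48 = (8 − 3)/144 = 5/144 per hour.
Filling time = 1 ÷ (5/144) = 144/5 hours.

144/5 hours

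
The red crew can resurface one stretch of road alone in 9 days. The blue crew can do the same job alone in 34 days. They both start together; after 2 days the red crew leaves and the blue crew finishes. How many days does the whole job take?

238/9 days

In the first 2 days the combined rate is 43/306, so 43/153 of the job is done, leaving 110/153.
After the red crew leaves the rate is 1/34 per day; the remaining 110/153 takes 220/9 days.
Total = 2 + 220/9 = 238/9 days.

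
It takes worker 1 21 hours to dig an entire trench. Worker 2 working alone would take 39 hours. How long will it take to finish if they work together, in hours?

Combined rate: 1/21 + 1/39 = (13 + 7)/273 = 20/273 per hour.
Time = 1 ÷ (20/273) = 273/20 hours.

273/20 hours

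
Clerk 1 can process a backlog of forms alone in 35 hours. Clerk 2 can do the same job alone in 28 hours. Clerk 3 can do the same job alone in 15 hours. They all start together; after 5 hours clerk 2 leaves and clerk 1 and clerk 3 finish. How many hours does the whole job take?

69/8 hours

In the first 5 hours the combined rate is 11/84, so 55/84 of the job is done, leaving 29/84.
After clerk 2 leaves the rate is 2/21 per hour; the remaining 29/84 takes 29/8 hours.
Total = 5 + 29/8 = 69/8 hours.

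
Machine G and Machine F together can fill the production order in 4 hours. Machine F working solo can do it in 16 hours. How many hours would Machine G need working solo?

Combined rate is 1/4 per hour.
Known contribution: 1/16 per hour.
So Machine G's rate is 1/4 − 1/16 = 3/16, meaning 16/3 hours alone.

16/3 hours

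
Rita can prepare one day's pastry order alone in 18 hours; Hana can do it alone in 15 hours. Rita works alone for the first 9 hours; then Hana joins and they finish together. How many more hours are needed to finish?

45/11 hours

In 9 hours Rita does 9/18 = 1/2 of the job, leaving 1/2.
Rita and Hana together work at 11/90 per hour, so finishing takes 1/2 ÷ 11/90 = 45/11 hours.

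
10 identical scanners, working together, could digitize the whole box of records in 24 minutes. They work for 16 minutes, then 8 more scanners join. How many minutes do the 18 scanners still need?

One scanner does 1/240 of the job per minute.
After 16 minutes with 10 scanners, 2/3 is done (1/3 left).
With 18 scanners the rate is 18/240 = 3/40, so the rest takes 1/3 ÷ 3/40 = 40/9 minutes.

40/9 minutes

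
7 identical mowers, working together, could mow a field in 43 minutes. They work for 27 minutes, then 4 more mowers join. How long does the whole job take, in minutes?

One mower does 1/301 of the job per minute.
After 27 minutes with 7 mowers, 27/43 is done (16/43 left).
With 11 mowers the rate is 11/301, so the rest takes 16/43 ÷ 11/301 = 112/11 minutes.
Total = 27 + 112/11 = 409/11 minutes.

409/11 minutes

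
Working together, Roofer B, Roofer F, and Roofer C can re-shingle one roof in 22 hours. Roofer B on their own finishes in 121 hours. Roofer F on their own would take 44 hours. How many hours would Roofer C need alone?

484/7 hours

Combined rate is 1/22 per hour.
Known contribution: 1/121 + 1/44 = (4 + 11)/484 = 15/484 per hour.
So Roofer C's rate is 1/22 − 15/484 = 7/484, meaning 484/7 hours alone.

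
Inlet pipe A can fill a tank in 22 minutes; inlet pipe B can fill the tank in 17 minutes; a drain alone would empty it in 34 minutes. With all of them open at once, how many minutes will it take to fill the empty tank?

187/14 minutes

Net rate = 1/22 + 1/17 − 1/34 = (17 + 22 − 11)/374 = 28/374 = 14/187 per minute.
Filling time = 1 ÷ (14/187) = 187/14 minutes.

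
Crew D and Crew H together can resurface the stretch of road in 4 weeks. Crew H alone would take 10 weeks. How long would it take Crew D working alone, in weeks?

20/3 weeks

Combined rate is 1/4 per week.
Known contribution: 1/10 per week.
So Crew D's rate is 1/4 − 1/10 = 3/20, meaning 20/3 weeks alone.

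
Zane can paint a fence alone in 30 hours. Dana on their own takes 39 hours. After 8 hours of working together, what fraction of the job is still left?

103/195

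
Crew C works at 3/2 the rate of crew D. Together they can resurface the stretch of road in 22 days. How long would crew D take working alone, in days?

55 days

Let crew D's rate be r; then crew C's rate is (3/2)r, so together (3/2 + 1)r = (5/2)r = 1/22.
Thus r = 1/55 per day.
Crew D alone: 55 days; crew C alone: 110/3 days.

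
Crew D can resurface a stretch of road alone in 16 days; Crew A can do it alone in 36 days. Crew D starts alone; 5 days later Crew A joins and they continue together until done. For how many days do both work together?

99/13 days

In 5 days Crew D does 5/16 of the job, leaving 11/16.
Crew D and Crew A together work at 13/144 per day, so finishing takes 11/16 ÷ 13/144 = 99/13 days.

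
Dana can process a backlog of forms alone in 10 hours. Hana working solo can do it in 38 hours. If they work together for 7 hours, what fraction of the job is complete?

84/95

Combined rate: 1/10 + 1/38 = (19 + 5)/190 = 24/190 = 12/95 per hour.
In 7 hours they complete 7·12/95 = 84/95 of the job.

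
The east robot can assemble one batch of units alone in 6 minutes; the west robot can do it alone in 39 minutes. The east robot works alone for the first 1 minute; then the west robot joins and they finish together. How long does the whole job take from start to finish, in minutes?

In 1 minute the east robot does 1/6 of the job, leaving 5/6.
The east robot and the west robot together work at 5/26 per minute, so finishing takes 5/6 ÷ 5/26 = 13/3 minutes.
Total time = 1 + 13/3 = 16/3 minutes.

16/3 minutes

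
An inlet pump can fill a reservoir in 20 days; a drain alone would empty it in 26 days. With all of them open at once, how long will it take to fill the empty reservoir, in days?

260/3 days

Net rate = 1/20 − 1/26 = (13 − 10)/260 = 3/260 per day.
Filling time = 1 ÷ (3/260) = 260/3 days.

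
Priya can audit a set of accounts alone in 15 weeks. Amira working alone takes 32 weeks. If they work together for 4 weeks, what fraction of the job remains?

Combined rate: 1/15 + 1/32 = (32 + 15)/480 = 47/480 per week.
In 4 weeks they complete 4·47/480 = 47/120 of the job.
So 73/120 remains.

73/120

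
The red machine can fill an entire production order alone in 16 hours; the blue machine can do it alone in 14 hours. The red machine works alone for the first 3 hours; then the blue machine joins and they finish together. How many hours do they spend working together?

91/15 hours

In 3 hours the red machine does 3/16 of the job, leaving 13/16.
The red machine and the blue machine together work at 15/112 per hour, so finishing takes 13/16 ÷ 15/112 = 91/15 hours.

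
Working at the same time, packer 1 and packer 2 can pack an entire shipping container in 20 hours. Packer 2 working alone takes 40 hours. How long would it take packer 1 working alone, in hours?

Combined rate is 1/20 per hour.
Known contribution: 1/40 per hour.
So packer 1's rate is 1/20 − 1/40 = 1/40, meaning 40 hours alone.

40 hours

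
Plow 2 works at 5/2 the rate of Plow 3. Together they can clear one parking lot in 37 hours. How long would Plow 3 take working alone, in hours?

259/2 hours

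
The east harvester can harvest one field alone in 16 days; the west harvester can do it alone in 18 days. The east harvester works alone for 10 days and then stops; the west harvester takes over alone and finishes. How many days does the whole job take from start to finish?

67/4 days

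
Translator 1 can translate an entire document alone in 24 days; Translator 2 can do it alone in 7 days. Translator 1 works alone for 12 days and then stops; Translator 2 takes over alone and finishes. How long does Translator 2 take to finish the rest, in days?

7/2 days

In 12 days Translator 1 does 12/24 = 1/2 of the job, leaving 1/2.
Translator 2 works at 1/7 per day, so finishing takes 1/2 ÷ 1/7 = 7/2 days.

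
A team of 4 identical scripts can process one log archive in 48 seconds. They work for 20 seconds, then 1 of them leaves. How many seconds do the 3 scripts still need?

112/3 seconds

One script does 1/192 of the job per second.
After 20 seconds with 4 scripts, 5/12 is done (7/12 left).
With 3 scripts the rate is 3/192 = 1/64, so the rest takes 7/12 ÷ 1/64 = 112/3 seconds.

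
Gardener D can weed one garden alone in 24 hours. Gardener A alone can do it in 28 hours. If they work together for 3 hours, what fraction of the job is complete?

13/56

Combined rate: 1/24 + 1/28 = (7 + 6)/168 = 13/168 per hour.
In 3 hours they complete 3·13/168 = 13/56 of the job.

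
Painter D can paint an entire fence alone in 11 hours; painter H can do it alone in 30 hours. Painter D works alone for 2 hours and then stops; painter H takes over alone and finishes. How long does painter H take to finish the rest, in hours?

270/11 hours

In 2 hours painter D does 2/11 of the job, leaving 9/11.
Painter H works at 1/30 per hour, so finishing takes 9/11 ÷ 1/30 = 270/11 hours.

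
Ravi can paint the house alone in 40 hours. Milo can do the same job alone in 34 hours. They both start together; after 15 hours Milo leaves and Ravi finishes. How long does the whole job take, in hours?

In the first 15 hours the combined rate is 37/680, so 111/136 of the job is done, leaving 25/136.
After Milo leaves the rate is 1/40 per hour; the remaining 25/136 takes 125/17 hours.
Total = 15 + 125/17 = 380/17 hours.

380/17 hours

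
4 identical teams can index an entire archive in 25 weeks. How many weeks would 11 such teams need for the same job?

100/11 weeks

Total work is 4·25 = 100 team-weeks.
With 11 teams: 100/11 weeks.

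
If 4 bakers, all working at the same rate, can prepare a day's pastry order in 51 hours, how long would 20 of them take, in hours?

51/5 hours

Total work is 4·51 = 204 baker-hours.
With 20 bakers: 204/20 = 51/5 hours.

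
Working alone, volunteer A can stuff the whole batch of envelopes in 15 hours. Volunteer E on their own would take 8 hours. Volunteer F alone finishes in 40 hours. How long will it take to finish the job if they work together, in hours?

60/13 hours

Combined rate: 1/15 + 1/8 + 1/40 = (8 + 15 + 3)/120 = 26/120 = 13/60 per hour.
Time = 1 ÷ (13/60) = 60/13 hours.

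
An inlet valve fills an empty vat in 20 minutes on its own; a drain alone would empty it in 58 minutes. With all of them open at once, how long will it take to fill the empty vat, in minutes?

580/19 minutes

Net rate = 1/20 − 1/58 = (29 − 10)/580 = 19/580 per minute.
Filling time = 1 ÷ (19/580) = 580/19 minutes.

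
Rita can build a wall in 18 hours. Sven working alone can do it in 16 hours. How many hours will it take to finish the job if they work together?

Combined rate: 1/18 + 1/16 = (8 + 9)/144 = 17/144 per hour.
Time = 1 ÷ (17/144) = 144/17 hours.

144/17 hours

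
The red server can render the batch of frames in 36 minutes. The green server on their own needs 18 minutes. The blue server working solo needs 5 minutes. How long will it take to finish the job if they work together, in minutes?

Combined rate: 1/36 + 1/18 + 1/5 = (5 + 10 + 36)/180 = 51/180 = 17/60 per minute.
Time = 1 ÷ (17/60) = 60/17 minutes.

60/17 minutes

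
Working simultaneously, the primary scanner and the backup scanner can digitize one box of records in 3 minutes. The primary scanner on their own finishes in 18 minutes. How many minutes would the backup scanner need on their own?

18/5 minutes

Combined rate is 1/3 per minute.
Known contribution: 1/18 per minute.
So the backup scanner's rate is 1/3 − 1/18 = 5/18, meaning 18/5 minutes alone.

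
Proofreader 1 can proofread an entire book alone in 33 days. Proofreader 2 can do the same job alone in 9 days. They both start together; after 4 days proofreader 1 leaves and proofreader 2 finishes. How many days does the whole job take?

In the first 4 days the combined rate is 14/99, so 56/99 of the job is done, leaving 43/99.
After proofreader 1 leaves the rate is 1/9 per day; the remaining 43/99 takes 43/11 days.
Total = 4 + 43/11 = 87/11 days.

87/11 days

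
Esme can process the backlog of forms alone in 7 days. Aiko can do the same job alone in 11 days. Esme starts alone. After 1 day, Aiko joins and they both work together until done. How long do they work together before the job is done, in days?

In the first 1 day Esme alone does 1/7 of the job, leaving 6/7.
Once everyone is working, combined rate: 1/7 + 1/11 = (11 + 7)/77 = 18/77 per day.
Remaining 6/7 at 18/77 per day takes 11/3 days.

11/3 days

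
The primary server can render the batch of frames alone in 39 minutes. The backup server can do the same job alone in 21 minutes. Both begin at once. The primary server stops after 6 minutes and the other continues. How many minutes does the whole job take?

In the first 6 minutes the combined rate is 20/273, so 40/91 of the job is done, leaving 51/91.
After the primary server leaves the rate is 1/21 per minute; the remaining 51/91 takes 153/13 minutes.
Total = 6 + 153/13 = 231/13 minutes.

231/13 minutes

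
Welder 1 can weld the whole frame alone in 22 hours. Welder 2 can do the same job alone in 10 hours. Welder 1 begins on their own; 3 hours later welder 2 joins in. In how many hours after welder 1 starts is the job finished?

In the first 3 hours welder 1 alone does 3/22 of the job, leaving 19/22.
Once everyone is working, combined rate: 1/22 + 1/10 = (5 + 11)/110 = 16/110 = 8/55 per hour.
Remaining 19/22 at 8/55 per hour takes 95/16 hours.
Total from the start = 3 + 95/16 = 143/16 hours.

143/16 hours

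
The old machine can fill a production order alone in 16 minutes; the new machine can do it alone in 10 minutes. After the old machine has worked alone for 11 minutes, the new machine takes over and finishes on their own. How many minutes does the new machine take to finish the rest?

25/8 minutes

In 11 minutes the old machine does 11/16 of the job, leaving 5/16.
The new machine works at 1/10 per minute, so finishing takes 5/16 ÷ 1/10 = 25/8 minutes.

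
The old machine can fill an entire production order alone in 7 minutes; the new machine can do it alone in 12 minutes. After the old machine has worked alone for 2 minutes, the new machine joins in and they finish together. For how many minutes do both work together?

60/19 minutes

In 2 minutes the old machine does 2/7 of the job, leaving 5/7.
The old machine and the new machine together work at 19/84 per minute, so finishing takes 5/7 ÷ 19/84 = 60/19 minutes.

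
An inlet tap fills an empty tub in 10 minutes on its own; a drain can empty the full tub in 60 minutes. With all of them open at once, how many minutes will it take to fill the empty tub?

Net rate = 1/10 − 1/60 = (6 − 1)/60 = 5/60 = 1/12 per minute.
Filling time = 1 ÷ (1/12) = 12 minutes.

12 minutes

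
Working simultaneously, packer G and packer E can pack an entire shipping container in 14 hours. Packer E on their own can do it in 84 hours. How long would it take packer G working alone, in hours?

84/5 hours

Combined rate is 1/14 per hour.
Known contribution: 1/84 per hour.
So packer G's rate is 1/14 − 1/84 = 5/84, meaning 84/5 hours alone.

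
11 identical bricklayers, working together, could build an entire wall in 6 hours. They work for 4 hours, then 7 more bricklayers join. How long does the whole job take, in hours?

47/9 hours

One bricklayer does 1/66 of the job per hour.
After 4 hours with 11 bricklayers, 2/3 is done (1/3 left).
With 18 bricklayers the rate is 18/66 = 3/11, so the rest takes 1/3 ÷ 3/11 = 11/9 hours.
Total = 4 + 11/9 = 47/9 hours.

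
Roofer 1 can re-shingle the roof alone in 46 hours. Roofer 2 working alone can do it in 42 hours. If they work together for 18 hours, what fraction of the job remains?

29/161

Combined rate: 1/46 + 1/42 = (21 + 23)/966 = 44/966 = 22/483 per hour.
In 18 hours they complete 18·22/483 = 132/161 of the job.
So 29/161 remains.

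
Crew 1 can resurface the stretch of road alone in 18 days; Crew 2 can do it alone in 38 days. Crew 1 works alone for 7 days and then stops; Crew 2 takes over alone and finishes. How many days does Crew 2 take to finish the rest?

In 7 days Crew 1 does 7/18 of the job, leaving 11/18.
Crew 2 works at 1/38 per day, so finishing takes 11/18 ÷ 1/38 = 209/9 days.

209/9 days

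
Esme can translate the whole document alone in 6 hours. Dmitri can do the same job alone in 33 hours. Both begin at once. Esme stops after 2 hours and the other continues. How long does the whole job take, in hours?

22 hours

In the first 2 hours the combined rate is 13/66, so 13/33 of the job is done, leaving 20/33.
After Esme leaves the rate is 1/33 per hour; the remaining 20/33 takes 20 hours.
Total = 2 + 20 = 22 hours.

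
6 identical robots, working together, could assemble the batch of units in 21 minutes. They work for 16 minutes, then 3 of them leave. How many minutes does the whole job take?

One robot does 1/126 of the job per minute.
After 16 minutes with 6 robots, 16/21 is done (5/21 left).
With 3 robots the rate is 3/126 = 1/42, so the rest takes 5/21 ÷ 1/42 = 10 minutes.
Total = 16 + 10 = 26 minutes.

26 minutes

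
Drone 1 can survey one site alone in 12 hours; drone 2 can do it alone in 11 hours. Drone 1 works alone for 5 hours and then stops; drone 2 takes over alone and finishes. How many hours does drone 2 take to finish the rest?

77/12 hours

In 5 hours drone 1 does 5/12 of the job, leaving 7/12.
Drone 2 works at 1/11 per hour, so finishing takes 7/12 ÷ 1/11 = 77/12 hours.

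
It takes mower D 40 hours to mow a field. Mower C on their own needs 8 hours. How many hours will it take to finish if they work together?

20/3 hours

Combined rate: 1/40 + 1/8 = (1 + 5)/40 = 6/40 = 3/20 per hour.
Time = 1 ÷ (3/20) = 20/3 hours.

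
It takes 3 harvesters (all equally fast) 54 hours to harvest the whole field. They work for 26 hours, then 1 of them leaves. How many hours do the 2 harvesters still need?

One harvester does 1/162 of the job per hour.
After 26 hours with 3 harvesters, 13/27 is done (14/27 left).
With 2 harvesters the rate is 2/162 = 1/81, so the rest takes 14/27 ÷ 1/81 = 42 hours.

42 hours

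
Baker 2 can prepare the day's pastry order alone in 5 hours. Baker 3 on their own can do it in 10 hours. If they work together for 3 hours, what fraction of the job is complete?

9/10

Combined rate: 1/5 + 1/10 = (2 + 1)/10 = 3/10 per hour.
In 3 hours they complete 3·3/10 = 9/10 of the job.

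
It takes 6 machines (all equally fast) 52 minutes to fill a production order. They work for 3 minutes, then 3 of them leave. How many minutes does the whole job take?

One machine does 1/312 of the job per minute.
After 3 minutes with 6 machines, 3/52 is done (49/52 left).
With 3 machines the rate is 3/312 = 1/104, so the rest takes 49/52 ÷ 1/104 = 98 minutes.
Total = 3 + 98 = 101 minutes.

101 minutes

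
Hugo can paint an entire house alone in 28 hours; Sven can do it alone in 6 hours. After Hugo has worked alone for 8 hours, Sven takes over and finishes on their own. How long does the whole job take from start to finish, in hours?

In 8 hours Hugo does 8/28 = 2/7 of the job, leaving 5/7.
Sven works at 1/6 per hour, so finishing takes 5/7 ÷ 1/6 = 30/7 hours.
Total time = 8 + 30/7 = 86/7 hours.

86/7 hours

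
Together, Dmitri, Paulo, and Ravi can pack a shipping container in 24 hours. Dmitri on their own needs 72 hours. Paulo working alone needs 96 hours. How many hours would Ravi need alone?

Combined rate is 1/24 per hour.
Known contribution: 1/72 + 1/96 = (4 + 3)/288 = 7/288 per hour.
So Ravi's rate is 1/24 − 7/288 = 5/288, meaning 288/5 hours alone.

288/5 hours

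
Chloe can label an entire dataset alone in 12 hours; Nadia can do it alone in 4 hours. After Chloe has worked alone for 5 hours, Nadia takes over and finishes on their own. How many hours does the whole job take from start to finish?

22/3 hours

In 5 hours Chloe does 5/12 of the job, leaving 7/12.
Nadia works at 1/4 per hour, so finishing takes 7/12 ÷ 1/4 = 7/3 hours.
Total time = 5 + 7/3 = 22/3 hours.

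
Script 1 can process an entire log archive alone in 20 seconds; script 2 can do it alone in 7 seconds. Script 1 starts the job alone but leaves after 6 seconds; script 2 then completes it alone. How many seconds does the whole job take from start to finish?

In 6 seconds script 1 does 6/20 = 3/10 of the job, leaving 7/10.
Script 2 works at 1/7 per second, so finishing takes 7/10 ÷ 1/7 = 49/10 seconds.
Total time = 6 + 49/10 = 109/10 seconds.

109/10 seconds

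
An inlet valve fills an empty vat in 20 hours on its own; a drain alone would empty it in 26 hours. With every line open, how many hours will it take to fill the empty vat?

Net rate = 1/20 − 1/26 = (13 − 10)/260 = 3/260 per hour.
Filling time = 1 ÷ (3/260) = 260/3 hours.

260/3 hours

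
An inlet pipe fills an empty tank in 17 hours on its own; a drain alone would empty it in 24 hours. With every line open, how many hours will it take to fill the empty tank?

408/7 hours

Net rate = 1/17 − 1/24 = (24 − 17)/408 = 7/408 per hour.
Filling time = 1 ÷ (7/408) = 408/7 hours.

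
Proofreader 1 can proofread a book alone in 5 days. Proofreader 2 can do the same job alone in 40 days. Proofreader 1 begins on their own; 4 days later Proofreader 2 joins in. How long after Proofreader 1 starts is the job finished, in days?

In the first 4 days Proofreader 1 alone does 4/5 of the job, leaving 1/5.
Once everyone is working, combined rate: 1/5 + 1/40 = (8 + 1)/40 = 9/40 per day.
Remaining 1/5 at 9/40 per day takes 8/9 days.
Total from the start = 4 + 8/9 = 44/9 days.

44/9 days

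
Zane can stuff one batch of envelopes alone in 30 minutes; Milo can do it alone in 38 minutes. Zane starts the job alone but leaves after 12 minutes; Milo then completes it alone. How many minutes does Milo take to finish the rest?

114/5 minutes

In 12 minutes Zane does 12/30 = 2/5 of the job, leaving 3/5.
Milo works at 1/38 per minute, so finishing takes 3/5 ÷ 1/38 = 114/5 minutes.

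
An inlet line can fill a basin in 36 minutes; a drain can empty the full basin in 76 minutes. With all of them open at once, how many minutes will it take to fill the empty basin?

342/5 minutes

Net rate = 1/36 − 1/76 = (19 − 9)/684 = 10/684 = 5/342 per minute.
Filling time = 1 ÷ (5/342) = 342/5 minutes.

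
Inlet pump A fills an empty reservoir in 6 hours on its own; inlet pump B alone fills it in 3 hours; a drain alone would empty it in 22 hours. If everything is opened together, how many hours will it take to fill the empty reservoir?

Net rate = 1/6 + 1/3 − 1/22 = (11 + 22 − 3)/66 = 30/66 = 5/11 per hour.
Filling time = 1 ÷ (5/11) = 11/5 hours.

11/5 hours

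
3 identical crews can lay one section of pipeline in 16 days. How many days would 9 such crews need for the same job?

16/3 days

Total work is 3·16 = 48 crew-days.
With 9 crews: 48/9 = 16/3 days.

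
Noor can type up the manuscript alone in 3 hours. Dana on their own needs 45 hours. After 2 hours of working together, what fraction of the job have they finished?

Combined rate: 1/3 + 1/45 = (15 + 1)/45 = 16/45 per hour.
In 2 hours they complete 2·16/45 = 32/45 of the job.

32/45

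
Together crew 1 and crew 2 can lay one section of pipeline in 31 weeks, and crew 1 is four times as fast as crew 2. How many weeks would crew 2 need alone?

Let crew 2's rate be r; then crew 1's rate is 4r, so together (4 + 1)r = 5r = 1/31.
Thus r = 1/155 per week.
Crew 2 alone: 155 weeks; crew 1 alone: 155/4 weeks.

155 weeks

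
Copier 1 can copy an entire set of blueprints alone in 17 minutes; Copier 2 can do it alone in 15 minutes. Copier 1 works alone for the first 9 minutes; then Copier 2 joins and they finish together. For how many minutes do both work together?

15/4 minutes

In 9 minutes Copier 1 does 9/17 of the job, leaving 8/17.
Copier 1 and Copier 2 together work at 32/255 per minute, so finishing takes 8/17 ÷ 32/255 = 15/4 minutes.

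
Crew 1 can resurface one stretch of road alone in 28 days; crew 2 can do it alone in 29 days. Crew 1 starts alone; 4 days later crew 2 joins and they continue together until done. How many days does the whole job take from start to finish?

308/19 days

In 4 days crew 1 does 4/28 = 1/7 of the job, leaving 6/7.
Crew 1 and crew 2 together work at 57/812 per day, so finishing takes 6/7 ÷ 57/812 = 232/19 days.
Total time = 4 + 232/19 = 308/19 days.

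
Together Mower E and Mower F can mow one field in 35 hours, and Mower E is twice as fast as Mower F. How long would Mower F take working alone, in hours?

105 hours

Let Mower F's rate be r; then Mower E's rate is 2r, so together (2 + 1)r = 3r = 1/35.
Thus r = 1/105 per hour.
Mower F alone: 105 hours; Mower E alone: 105/2 hours.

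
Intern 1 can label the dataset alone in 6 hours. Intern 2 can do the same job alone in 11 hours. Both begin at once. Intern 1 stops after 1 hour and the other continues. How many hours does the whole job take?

In the first 1 hour the combined rate is 17/66, so 17/66 of the job is done, leaving 49/66.
After Intern 1 leaves the rate is 1/11 per hour; the remaining 49/66 takes 49/6 hours.
Total = 1 + 49/6 = 55/6 hours.

55/6 hours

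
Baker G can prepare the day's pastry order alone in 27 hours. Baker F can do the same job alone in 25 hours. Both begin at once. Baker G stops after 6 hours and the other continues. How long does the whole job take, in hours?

In the first 6 hours the combined rate is 52/675, so 104/225 of the job is done, leaving 121/225.
After baker G leaves the rate is 1/25 per hour; the remaining 121/225 takes 121/9 hours.
Total = 6 + 121/9 = 175/9 hours.

175/9 hours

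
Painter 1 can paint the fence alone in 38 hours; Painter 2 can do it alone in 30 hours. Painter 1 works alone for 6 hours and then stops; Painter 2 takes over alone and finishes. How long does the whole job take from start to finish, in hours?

594/19 hours

In 6 hours Painter 1 does 6/38 = 3/19 of the job, leaving 16/19.
Painter 2 works at 1/30 per hour, so finishing takes 16/19 ÷ 1/30 = 480/19 hours.
Total time = 6 + 480/19 = 594/19 hours.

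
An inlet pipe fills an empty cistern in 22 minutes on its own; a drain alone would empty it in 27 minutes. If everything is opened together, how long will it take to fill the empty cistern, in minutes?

594/5 minutes

Net rate = 1/22 − 1/27 = (27 − 22)/594 = 5/594 per minute.
Filling time = 1 ÷ (5/594) = 594/5 minutes.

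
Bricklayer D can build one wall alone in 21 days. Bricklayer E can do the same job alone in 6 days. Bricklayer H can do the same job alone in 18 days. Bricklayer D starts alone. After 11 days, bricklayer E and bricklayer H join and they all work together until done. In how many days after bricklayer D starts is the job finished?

In the first 11 days bricklayer D alone does 11/21 of the job, leaving 10/21.
Once everyone is working, combined rate: 1/21 + 1/6 + 1/18 = (6 + 21 + 7)/126 = 34/126 = 17/63 per day.
Remaining 10/21 at 17/63 per day takes 30/17 days.
Total from the start = 11 + 30/17 = 217/17 days.

217/17 days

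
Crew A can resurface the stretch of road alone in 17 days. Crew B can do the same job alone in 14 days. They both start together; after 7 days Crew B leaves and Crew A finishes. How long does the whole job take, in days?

17/2 days

In the first 7 days the combined rate is 31/238, so 31/34 of the job is done, leaving 3/34.
After Crew B leaves the rate is 1/17 per day; the remaining 3/34 takes 3/2 days.
Total = 7 + 3/2 = 17/2 days.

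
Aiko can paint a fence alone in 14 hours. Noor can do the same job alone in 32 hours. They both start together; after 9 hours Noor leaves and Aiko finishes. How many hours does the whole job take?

161/16 hours

In the first 9 hours the combined rate is 23/224, so 207/224 of the job is done, leaving 17/224.
After Noor leaves the rate is 1/14 per hour; the remaining 17/224 takes 17/16 hours.
Total = 9 + 17/16 = 161/16 hours.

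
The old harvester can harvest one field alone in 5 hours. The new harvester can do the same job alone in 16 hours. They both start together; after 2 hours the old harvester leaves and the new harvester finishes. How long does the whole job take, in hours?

In the first 2 hours the combined rate is 21/80, so 21/40 of the job is done, leaving 19/40.
After the old harvester leaves the rate is 1/16 per hour; the remaining 19/40 takes 38/5 hours.
Total = 2 + 38/5 = 48/5 hours.

48/5 hours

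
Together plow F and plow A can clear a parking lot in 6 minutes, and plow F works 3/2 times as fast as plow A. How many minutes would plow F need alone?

10 minutes

Let plow A's rate be r; then plow F's rate is (3/2)r, so together (3/2 + 1)r = (5/2)r = 1/6.
Thus r = 1/15 per minute.
Plow A alone: 15 minutes; plow F alone: 10 minutes.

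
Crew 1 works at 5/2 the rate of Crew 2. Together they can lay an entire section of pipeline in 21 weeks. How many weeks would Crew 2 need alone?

Let Crew 2's rate be r; then Crew 1's rate is (5/2)r, so together (5/2 + 1)r = (7/2)r = 1/21.
Thus r = 2/147 per week.
Crew 2 alone: 147/2 weeks; Crew 1 alone: 147/5 weeks.

147/2 weeks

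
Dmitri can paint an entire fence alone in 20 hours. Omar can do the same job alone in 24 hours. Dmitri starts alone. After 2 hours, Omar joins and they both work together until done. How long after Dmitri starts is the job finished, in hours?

130/11 hours

In the first 2 hours Dmitri alone does 2/20 = 1/10 of the job, leaving 9/10.
Once everyone is working, combined rate: 1/20 + 1/24 = (6 + 5)/120 = 11/120 per hour.
Remaining 9/10 at 11/120 per hour takes 108/11 hours.
Total from the start = 2 + 108/11 = 130/11 hours.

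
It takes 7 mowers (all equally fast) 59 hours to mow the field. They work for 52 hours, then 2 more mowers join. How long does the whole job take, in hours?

517/9 hours

One mower does 1/413 of the job per hour.
After 52 hours with 7 mowers, 52/59 is done (7/59 left).
With 9 mowers the rate is 9/413, so the rest takes 7/59 ÷ 9/413 = 49/9 hours.
Total = 52 + 49/9 = 517/9 hours.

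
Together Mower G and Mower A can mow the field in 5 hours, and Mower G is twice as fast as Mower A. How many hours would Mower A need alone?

15 hours

Let Mower A's rate be r; then Mower G's rate is 2r, so together (2 + 1)r = 3r = 1/5.
Thus r = 1/15 per hour.
Mower A alone: 15 hours; Mower G alone: 15/2 hours.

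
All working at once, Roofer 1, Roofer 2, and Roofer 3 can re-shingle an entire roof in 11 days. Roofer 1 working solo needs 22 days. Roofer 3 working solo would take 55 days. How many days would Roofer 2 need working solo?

Combined rate is 1/11 per day.
Known contribution: 1/22 + 1/55 = (5 + 2)/110 = 7/110 per day.
So Roofer 2's rate is 1/11 − 7/110 = 3/110, meaning 110/3 days alone.

110/3 days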